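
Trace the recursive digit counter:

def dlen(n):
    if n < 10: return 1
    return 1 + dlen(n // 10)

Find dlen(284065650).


dlen(284065650) = 1 + dlen(28406565)
dlen(28406565) = 1 + dlen(2840656)
dlen(2840656) = 1 + dlen(284065)
dlen(284065) = 1 + dlen(28406)
dlen(28406) = 1 + dlen(2840)
dlen(2840) = 1 + dlen(284)
dlen(284) = 1 + dlen(28)
dlen(28) = 1 + dlen(2)
dlen(2) = 1  (base case: 2 < 10)
Unwinding: 1 + 1 + 1 + 1 + 1 + 1 + 1 + 1 + 1 = 9

9


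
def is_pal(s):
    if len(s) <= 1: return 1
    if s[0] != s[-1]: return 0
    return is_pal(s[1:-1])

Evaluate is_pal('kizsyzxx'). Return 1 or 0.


is_pal('kizsyzxx'): s[0]='k' != s[-1]='x' -> return 0
Result: 0 (not a palindrome)

0


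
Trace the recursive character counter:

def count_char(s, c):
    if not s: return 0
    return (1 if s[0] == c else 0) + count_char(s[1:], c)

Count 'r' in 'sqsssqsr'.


s[0]='s' != 'r' -> 0
s[0]='q' != 'r' -> 0
s[0]='s' != 'r' -> 0
s[0]='s' != 'r' -> 0
s[0]='s' != 'r' -> 0
s[0]='q' != 'r' -> 0
s[0]='s' != 'r' -> 0
s[0]='r' == 'r' -> 1
Sum: 0 + 0 + 0 + 0 + 0 + 0 + 0 + 1 = 1

1


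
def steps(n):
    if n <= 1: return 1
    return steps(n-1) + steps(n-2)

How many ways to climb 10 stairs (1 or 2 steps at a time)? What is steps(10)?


Building up from base cases:
steps(0) = 1
steps(1) = 1
steps(2) = steps(1) + steps(0) = 1 + 1 = 2
steps(3) = steps(2) + steps(1) = 2 + 1 = 3
steps(4) = steps(3) + steps(2) = 3 + 2 = 5
steps(5) = steps(4) + steps(3) = 5 + 3 = 8
steps(6) = steps(5) + steps(4) = 8 + 5 = 13
steps(7) = steps(6) + steps(5) = 13 + 8 = 21
steps(8) = steps(7) + steps(6) = 21 + 13 = 34
steps(9) = steps(8) + steps(7) = 34 + 21 = 55
steps(10) = steps(9) + steps(8) = 55 + 34 = 89

89


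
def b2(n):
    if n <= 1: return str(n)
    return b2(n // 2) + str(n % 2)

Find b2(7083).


b2(7083) = b2(3541) + '1'
b2(3541) = b2(1770) + '1'
b2(1770) = b2(885) + '0'
b2(885) = b2(442) + '1'
b2(442) = b2(221) + '0'
b2(221) = b2(110) + '1'
b2(110) = b2(55) + '0'
b2(55) = b2(27) + '1'
b2(27) = b2(13) + '1'
b2(13) = b2(6) + '1'
b2(6) = b2(3) + '0'
b2(3) = b2(1) + '1'
b2(1) = '1'  (base case)
Concatenating: '1' + '1' + '0' + '1' + '1' + '1' + '0' + '1' + '0' + '1' + '0' + '1' + '1' = '1101110101011'

1101110101011


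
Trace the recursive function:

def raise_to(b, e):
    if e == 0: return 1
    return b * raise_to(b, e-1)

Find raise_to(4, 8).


raise_to(4, 8)
= 4 * raise_to(4, 7)
= 4 * 4 * raise_to(4, 6)
= 4 * 4 * 4 * raise_to(4, 5)
= 4 * 4 * 4 * 4 * raise_to(4, 4)
= 4 * 4 * 4 * 4 * 4 * raise_to(4, 3)
= 4 * 4 * 4 * 4 * 4 * 4 * raise_to(4, 2)
= 4 * 4 * 4 * 4 * 4 * 4 * 4 * raise_to(4, 1)
= 4 * 4 * 4 * 4 * 4 * 4 * 4 * 4 * raise_to(4, 0)
= 4 * 4 * 4 * 4 * 4 * 4 * 4 * 4 * 1
= 65536

65536


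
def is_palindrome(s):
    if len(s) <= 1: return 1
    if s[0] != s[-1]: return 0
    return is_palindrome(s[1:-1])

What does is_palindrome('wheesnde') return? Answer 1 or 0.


is_palindrome('wheesnde'): s[0]='w' != s[-1]='e' -> return 0
Result: 0 (not a palindrome)

0


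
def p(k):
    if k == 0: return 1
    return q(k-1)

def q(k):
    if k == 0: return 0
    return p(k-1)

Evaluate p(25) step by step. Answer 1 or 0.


p(25) = q(24)
q(24) = p(23)
p(23) = q(22)
q(22) = p(21)
p(21) = q(20)
q(20) = p(19)
p(19) = q(18)
q(18) = p(17)
p(17) = q(16)
q(16) = p(15)
p(15) = q(14)
q(14) = p(13)
p(13) = q(12)
q(12) = p(11)
p(11) = q(10)
q(10) = p(9)
p(9) = q(8)
q(8) = p(7)
p(7) = q(6)
q(6) = p(5)
p(5) = q(4)
q(4) = p(3)
p(3) = q(2)
q(2) = p(1)
p(1) = q(0)
q(0) = 0  (base case)
Result: 0

0


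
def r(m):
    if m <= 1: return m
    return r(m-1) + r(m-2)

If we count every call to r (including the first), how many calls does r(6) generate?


Let C(n) = total calls for r(n)
C(0) = 1, C(1) = 1
C(2) = 1 + C(1) + C(0) = 1 + 1 + 1 = 3
C(3) = 1 + C(2) + C(1) = 1 + 3 + 1 = 5
C(4) = 1 + C(3) + C(2) = 1 + 5 + 3 = 9
C(5) = 1 + C(4) + C(3) = 1 + 9 + 5 = 15
C(6) = 1 + C(5) + C(4) = 1 + 15 + 9 = 25

25


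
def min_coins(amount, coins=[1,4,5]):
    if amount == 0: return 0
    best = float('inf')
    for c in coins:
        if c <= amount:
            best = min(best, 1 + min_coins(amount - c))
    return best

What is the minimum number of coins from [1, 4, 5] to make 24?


Building up with DP:
min_coins(0) = 0
min_coins(1) = min(1+min_coins(0)=1+0=1) = 1
min_coins(2) = min(1+min_coins(1)=1+1=2) = 2
min_coins(3) = min(1+min_coins(2)=1+2=3) = 3
min_coins(4) = min(1+min_coins(3)=1+3=4, 1+min_coins(0)=1+0=1) = 1
min_coins(5) = min(1+min_coins(4)=1+1=2, 1+min_coins(1)=1+1=2, 1+min_coins(0)=1+0=1) = 1
min_coins(6) = min(1+min_coins(5)=1+1=2, 1+min_coins(2)=1+2=3, 1+min_coins(1)=1+1=2) = 2
min_coins(7) = min(1+min_coins(6)=1+2=3, 1+min_coins(3)=1+3=4, 1+min_coins(2)=1+2=3) = 3
min_coins(8) = min(1+min_coins(7)=1+3=4, 1+min_coins(4)=1+1=2, 1+min_coins(3)=1+3=4) = 2
min_coins(9) = min(1+min_coins(8)=1+2=3, 1+min_coins(5)=1+1=2, 1+min_coins(4)=1+1=2) = 2
min_coins(10) = min(1+min_coins(9)=1+2=3, 1+min_coins(6)=1+2=3, 1+min_coins(5)=1+1=2) = 2
min_coins(11) = min(1+min_coins(10)=1+2=3, 1+min_coins(7)=1+3=4, 1+min_coins(6)=1+2=3) = 3
min_coins(12) = min(1+min_coins(11)=1+3=4, 1+min_coins(8)=1+2=3, 1+min_coins(7)=1+3=4) = 3
min_coins(13) = min(1+min_coins(12)=1+3=4, 1+min_coins(9)=1+2=3, 1+min_coins(8)=1+2=3) = 3
min_coins(14) = min(1+min_coins(13)=1+3=4, 1+min_coins(10)=1+2=3, 1+min_coins(9)=1+2=3) = 3
min_coins(15) = min(1+min_coins(14)=1+3=4, 1+min_coins(11)=1+3=4, 1+min_coins(10)=1+2=3) = 3
min_coins(16) = min(1+min_coins(15)=1+3=4, 1+min_coins(12)=1+3=4, 1+min_coins(11)=1+3=4) = 4
min_coins(17) = min(1+min_coins(16)=1+4=5, 1+min_coins(13)=1+3=4, 1+min_coins(12)=1+3=4) = 4
min_coins(18) = min(1+min_coins(17)=1+4=5, 1+min_coins(14)=1+3=4, 1+min_coins(13)=1+3=4) = 4
min_coins(19) = min(1+min_coins(18)=1+4=5, 1+min_coins(15)=1+3=4, 1+min_coins(14)=1+3=4) = 4
min_coins(20) = min(1+min_coins(19)=1+4=5, 1+min_coins(16)=1+4=5, 1+min_coins(15)=1+3=4) = 4
min_coins(21) = min(1+min_coins(20)=1+4=5, 1+min_coins(17)=1+4=5, 1+min_coins(16)=1+4=5) = 5
min_coins(22) = min(1+min_coins(21)=1+5=6, 1+min_coins(18)=1+4=5, 1+min_coins(17)=1+4=5) = 5
min_coins(23) = min(1+min_coins(22)=1+5=6, 1+min_coins(19)=1+4=5, 1+min_coins(18)=1+4=5) = 5
min_coins(24) = min(1+min_coins(23)=1+5=6, 1+min_coins(20)=1+4=5, 1+min_coins(19)=1+4=5) = 5

5


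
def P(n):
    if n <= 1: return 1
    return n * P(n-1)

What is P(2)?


P(2)
= 2 * P(1)
= 2 * 1
= 2

2


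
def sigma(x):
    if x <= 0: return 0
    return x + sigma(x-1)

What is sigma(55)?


sigma(55)
= 55 + 54 + 53 + 52 + 51 + 50 + 49 + 48 + 47 + 46 + 45 + 44 + 43 + 42 + 41 + 40 + 39 + 38 + 37 + 36 + 35 + 34 + 33 + 32 + 31 + 30 + 29 + 28 + 27 + 26 + 25 + 24 + 23 + 22 + 21 + 20 + 19 + 18 + 17 + 16 + 15 + 14 + 13 + 12 + 11 + 10 + 9 + 8 + 7 + 6 + 5 + 4 + 3 + 2 + 1 + sigma(0)
= 55 + 54 + 53 + 52 + 51 + 50 + 49 + 48 + 47 + 46 + 45 + 44 + 43 + 42 + 41 + 40 + 39 + 38 + 37 + 36 + 35 + 34 + 33 + 32 + 31 + 30 + 29 + 28 + 27 + 26 + 25 + 24 + 23 + 22 + 21 + 20 + 19 + 18 + 17 + 16 + 15 + 14 + 13 + 12 + 11 + 10 + 9 + 8 + 7 + 6 + 5 + 4 + 3 + 2 + 1 + 0
= 1540

1540


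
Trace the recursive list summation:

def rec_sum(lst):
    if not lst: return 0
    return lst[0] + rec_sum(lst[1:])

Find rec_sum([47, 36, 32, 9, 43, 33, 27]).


rec_sum([47, 36, 32, 9, 43, 33, 27]) = 47 + rec_sum([36, 32, 9, 43, 33, 27])
rec_sum([36, 32, 9, 43, 33, 27]) = 36 + rec_sum([32, 9, 43, 33, 27])
rec_sum([32, 9, 43, 33, 27]) = 32 + rec_sum([9, 43, 33, 27])
rec_sum([9, 43, 33, 27]) = 9 + rec_sum([43, 33, 27])
rec_sum([43, 33, 27]) = 43 + rec_sum([33, 27])
rec_sum([33, 27]) = 33 + rec_sum([27])
rec_sum([27]) = 27 + rec_sum([])
rec_sum([]) = 0  (base case)
Total: 47 + 36 + 32 + 9 + 43 + 33 + 27 + 0 = 227

227


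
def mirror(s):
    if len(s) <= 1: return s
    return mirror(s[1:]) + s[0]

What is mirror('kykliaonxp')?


mirror('kykliaonxp') = mirror('ykliaonxp') + 'k'
mirror('ykliaonxp') = mirror('kliaonxp') + 'y'
mirror('kliaonxp') = mirror('liaonxp') + 'k'
mirror('liaonxp') = mirror('iaonxp') + 'l'
mirror('iaonxp') = mirror('aonxp') + 'i'
mirror('aonxp') = mirror('onxp') + 'a'
mirror('onxp') = mirror('nxp') + 'o'
mirror('nxp') = mirror('xp') + 'n'
mirror('xp') = mirror('p') + 'x'
mirror('p') = 'p'  (base case)
Concatenating: 'p' + 'x' + 'n' + 'o' + 'a' + 'i' + 'l' + 'k' + 'y' + 'k' = 'pxnoailkyk'

pxnoailkyk


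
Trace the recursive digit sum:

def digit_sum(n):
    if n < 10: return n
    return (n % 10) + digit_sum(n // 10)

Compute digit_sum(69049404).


digit_sum(69049404) = 4 + digit_sum(6904940)
digit_sum(6904940) = 0 + digit_sum(690494)
digit_sum(690494) = 4 + digit_sum(69049)
digit_sum(69049) = 9 + digit_sum(6904)
digit_sum(6904) = 4 + digit_sum(690)
digit_sum(690) = 0 + digit_sum(69)
digit_sum(69) = 9 + digit_sum(6)
digit_sum(6) = 6  (base case)
Total: 4 + 0 + 4 + 9 + 4 + 0 + 9 + 6 = 36

36


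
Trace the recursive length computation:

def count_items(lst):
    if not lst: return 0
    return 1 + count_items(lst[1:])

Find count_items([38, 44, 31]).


count_items([38, 44, 31]) = 1 + count_items([44, 31])
count_items([44, 31]) = 1 + count_items([31])
count_items([31]) = 1 + count_items([])
count_items([]) = 0  (base case)
Unwinding: 1 + 1 + 1 + 0 = 3

3


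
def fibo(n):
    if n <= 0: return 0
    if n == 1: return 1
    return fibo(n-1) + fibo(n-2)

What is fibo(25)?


Computing fibo(25) bottom-up:
fibo(0) = 0
fibo(1) = 1
fibo(2) = fibo(1) + fibo(0) = 1 + 0 = 1
fibo(3) = fibo(2) + fibo(1) = 1 + 1 = 2
fibo(4) = fibo(3) + fibo(2) = 2 + 1 = 3
fibo(5) = fibo(4) + fibo(3) = 3 + 2 = 5
fibo(6) = fibo(5) + fibo(4) = 5 + 3 = 8
fibo(7) = fibo(6) + fibo(5) = 8 + 5 = 13
fibo(8) = fibo(7) + fibo(6) = 13 + 8 = 21
fibo(9) = fibo(8) + fibo(7) = 21 + 13 = 34
fibo(10) = fibo(9) + fibo(8) = 34 + 21 = 55
fibo(11) = fibo(10) + fibo(9) = 55 + 34 = 89
fibo(12) = fibo(11) + fibo(10) = 89 + 55 = 144
fibo(13) = fibo(12) + fibo(11) = 144 + 89 = 233
fibo(14) = fibo(13) + fibo(12) = 233 + 144 = 377
fibo(15) = fibo(14) + fibo(13) = 377 + 233 = 610
fibo(16) = fibo(15) + fibo(14) = 610 + 377 = 987
fibo(17) = fibo(16) + fibo(15) = 987 + 610 = 1597
fibo(18) = fibo(17) + fibo(16) = 1597 + 987 = 2584
fibo(19) = fibo(18) + fibo(17) = 2584 + 1597 = 4181
fibo(20) = fibo(19) + fibo(18) = 4181 + 2584 = 6765
fibo(21) = fibo(20) + fibo(19) = 6765 + 4181 = 10946
fibo(22) = fibo(21) + fibo(20) = 10946 + 6765 = 17711
fibo(23) = fibo(22) + fibo(21) = 17711 + 10946 = 28657
fibo(24) = fibo(23) + fibo(22) = 28657 + 17711 = 46368
fibo(25) = fibo(24) + fibo(23) = 46368 + 28657 = 75025

75025


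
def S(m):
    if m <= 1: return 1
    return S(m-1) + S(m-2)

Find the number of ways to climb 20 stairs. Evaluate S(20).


Building up from base cases:
S(0) = 1
S(1) = 1
S(2) = S(1) + S(0) = 1 + 1 = 2
S(3) = S(2) + S(1) = 2 + 1 = 3
S(4) = S(3) + S(2) = 3 + 2 = 5
S(5) = S(4) + S(3) = 5 + 3 = 8
S(6) = S(5) + S(4) = 8 + 5 = 13
S(7) = S(6) + S(5) = 13 + 8 = 21
S(8) = S(7) + S(6) = 21 + 13 = 34
S(9) = S(8) + S(7) = 34 + 21 = 55
S(10) = S(9) + S(8) = 55 + 34 = 89
S(11) = S(10) + S(9) = 89 + 55 = 144
S(12) = S(11) + S(10) = 144 + 89 = 233
S(13) = S(12) + S(11) = 233 + 144 = 377
S(14) = S(13) + S(12) = 377 + 233 = 610
S(15) = S(14) + S(13) = 610 + 377 = 987
S(16) = S(15) + S(14) = 987 + 610 = 1597
S(17) = S(16) + S(15) = 1597 + 987 = 2584
S(18) = S(17) + S(16) = 2584 + 1597 = 4181
S(19) = S(18) + S(17) = 4181 + 2584 = 6765
S(20) = S(19) + S(18) = 6765 + 4181 = 10946

10946


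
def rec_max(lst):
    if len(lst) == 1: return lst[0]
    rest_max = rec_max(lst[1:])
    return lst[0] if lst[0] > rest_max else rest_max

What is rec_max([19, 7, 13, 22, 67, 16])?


rec_max([19, 7, 13, 22, 67, 16]): compare 19 with rec_max([7, 13, 22, 67, 16])
rec_max([7, 13, 22, 67, 16]): compare 7 with rec_max([13, 22, 67, 16])
rec_max([13, 22, 67, 16]): compare 13 with rec_max([22, 67, 16])
rec_max([22, 67, 16]): compare 22 with rec_max([67, 16])
rec_max([67, 16]): compare 67 with rec_max([16])
rec_max([16]) = 16  (base case)
Compare 67 with 16 -> 67
Compare 22 with 67 -> 67
Compare 13 with 67 -> 67
Compare 7 with 67 -> 67
Compare 19 with 67 -> 67

67


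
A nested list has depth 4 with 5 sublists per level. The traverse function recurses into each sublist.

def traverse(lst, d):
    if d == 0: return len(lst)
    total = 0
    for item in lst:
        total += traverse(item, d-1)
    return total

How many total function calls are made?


At depth 0 (root): 1 call
At depth 1: each of 1 parents calls traverse on 5 children = 5 calls
At depth 2: each of 5 parents calls traverse on 5 children = 25 calls
At depth 3: each of 25 parents calls traverse on 5 children = 125 calls
At depth 4: each of 125 parents calls traverse on 5 children = 625 calls
Total: 1 + 5 + 25 + 125 + 625 = 781

781


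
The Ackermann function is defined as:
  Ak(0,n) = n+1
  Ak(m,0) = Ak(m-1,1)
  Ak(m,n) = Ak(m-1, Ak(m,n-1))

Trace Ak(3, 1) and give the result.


Ak(3, 1) = Ak(2, Ak(3, 0))
  Ak(3, 0) = Ak(2, 1)
    Ak(2, 1) = Ak(1, Ak(2, 0))
      Ak(2, 0) = Ak(1, 1)
        Ak(1, 1) = Ak(0, Ak(1, 0))
          Ak(1, 0) = Ak(0, 1)
          Ak(0, 1) = 2
          = Ak(0, 2)
          Ak(0, 2) = 3
      = Ak(1, 3)
      Ak(1, 3) = Ak(0, Ak(1, 2))
        Ak(1, 2) = Ak(0, Ak(1, 1))
          Ak(1, 1) = Ak(0, Ak(1, 0))
          Ak(1, 0) = Ak(0, 1)
          Ak(0, 1) = 2
            = Ak(0, 2)
          Ak(0, 2) = 3
          = Ak(0, 3)
          Ak(0, 3) = 4
        = Ak(0, 4)
        Ak(0, 4) = 5
  = Ak(2, 5)
  Ak(2, 5) = Ak(1, Ak(2, 4))
    Ak(2, 4) = Ak(1, Ak(2, 3))
      Ak(2, 3) = Ak(1, Ak(2, 2))
... (trace truncated)
Result: Ak(3, 1) = 13

13


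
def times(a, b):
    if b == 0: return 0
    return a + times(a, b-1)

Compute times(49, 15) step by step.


times(49, 15) = 49 + times(49, 14)
times(49, 14) = 49 + times(49, 13)
times(49, 13) = 49 + times(49, 12)
times(49, 12) = 49 + times(49, 11)
times(49, 11) = 49 + times(49, 10)
times(49, 10) = 49 + times(49, 9)
times(49, 9) = 49 + times(49, 8)
times(49, 8) = 49 + times(49, 7)
times(49, 7) = 49 + times(49, 6)
times(49, 6) = 49 + times(49, 5)
times(49, 5) = 49 + times(49, 4)
times(49, 4) = 49 + times(49, 3)
times(49, 3) = 49 + times(49, 2)
times(49, 2) = 49 + times(49, 1)
times(49, 1) = 49 + times(49, 0)
times(49, 0) = 0  (base case)
Total: 49 + 49 + 49 + 49 + 49 + 49 + 49 + 49 + 49 + 49 + 49 + 49 + 49 + 49 + 49 + 0 = 735

735


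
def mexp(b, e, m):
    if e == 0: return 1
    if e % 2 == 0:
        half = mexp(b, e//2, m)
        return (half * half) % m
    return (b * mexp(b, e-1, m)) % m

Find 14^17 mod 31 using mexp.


mexp(14, 17, 31): e is odd, compute mexp(14, 16, 31)
  mexp(14, 16, 31): e is even, compute mexp(14, 8, 31)
    mexp(14, 8, 31): e is even, compute mexp(14, 4, 31)
      mexp(14, 4, 31): e is even, compute mexp(14, 2, 31)
        mexp(14, 2, 31): e is even, compute mexp(14, 1, 31)
          mexp(14, 1, 31): e is odd, compute mexp(14, 0, 31)
          mexp(14, 0, 31) = 1
          (14 * 1) % 31 = 14
        half=14, (14*14) % 31 = 10
      half=10, (10*10) % 31 = 7
    half=7, (7*7) % 31 = 18
  half=18, (18*18) % 31 = 14
(14 * 14) % 31 = 10

10


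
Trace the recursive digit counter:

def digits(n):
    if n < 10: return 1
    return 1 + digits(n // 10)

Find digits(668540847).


digits(668540847) = 1 + digits(66854084)
digits(66854084) = 1 + digits(6685408)
digits(6685408) = 1 + digits(668540)
digits(668540) = 1 + digits(66854)
digits(66854) = 1 + digits(6685)
digits(6685) = 1 + digits(668)
digits(668) = 1 + digits(66)
digits(66) = 1 + digits(6)
digits(6) = 1  (base case: 6 < 10)
Unwinding: 1 + 1 + 1 + 1 + 1 + 1 + 1 + 1 + 1 = 9

9


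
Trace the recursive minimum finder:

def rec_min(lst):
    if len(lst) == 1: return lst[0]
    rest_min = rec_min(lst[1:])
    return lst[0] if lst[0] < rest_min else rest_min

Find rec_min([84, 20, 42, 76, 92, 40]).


rec_min([84, 20, 42, 76, 92, 40]): compare 84 with rec_min([20, 42, 76, 92, 40])
rec_min([20, 42, 76, 92, 40]): compare 20 with rec_min([42, 76, 92, 40])
rec_min([42, 76, 92, 40]): compare 42 with rec_min([76, 92, 40])
rec_min([76, 92, 40]): compare 76 with rec_min([92, 40])
rec_min([92, 40]): compare 92 with rec_min([40])
rec_min([40]) = 40  (base case)
Compare 92 with 40 -> 40
Compare 76 with 40 -> 40
Compare 42 with 40 -> 40
Compare 20 with 40 -> 20
Compare 84 with 20 -> 20

20


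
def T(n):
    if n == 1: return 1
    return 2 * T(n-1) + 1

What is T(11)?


T(11) = 2 * T(10) + 1
T(10) = 2 * T(9) + 1
T(9) = 2 * T(8) + 1
T(8) = 2 * T(7) + 1
T(7) = 2 * T(6) + 1
T(6) = 2 * T(5) + 1
T(5) = 2 * T(4) + 1
T(4) = 2 * T(3) + 1
T(3) = 2 * T(2) + 1
T(2) = 2 * T(1) + 1
T(1) = 1  (base case)
T(2) = 2 * 1 + 1 = 3
T(3) = 2 * 3 + 1 = 7
T(4) = 2 * 7 + 1 = 15
T(5) = 2 * 15 + 1 = 31
T(6) = 2 * 31 + 1 = 63
T(7) = 2 * 63 + 1 = 127
T(8) = 2 * 127 + 1 = 255
T(9) = 2 * 255 + 1 = 511
T(10) = 2 * 511 + 1 = 1023
T(11) = 2 * 1023 + 1 = 2047

2047


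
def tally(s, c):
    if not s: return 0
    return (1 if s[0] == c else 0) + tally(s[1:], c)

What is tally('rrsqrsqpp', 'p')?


s[0]='r' != 'p' -> 0
s[0]='r' != 'p' -> 0
s[0]='s' != 'p' -> 0
s[0]='q' != 'p' -> 0
s[0]='r' != 'p' -> 0
s[0]='s' != 'p' -> 0
s[0]='q' != 'p' -> 0
s[0]='p' == 'p' -> 1
s[0]='p' == 'p' -> 1
Sum: 0 + 0 + 0 + 0 + 0 + 0 + 0 + 1 + 1 = 2

2


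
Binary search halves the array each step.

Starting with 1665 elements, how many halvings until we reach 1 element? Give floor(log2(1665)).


1665 / 2 = 832
832 / 2 = 416
416 / 2 = 208
208 / 2 = 104
104 / 2 = 52
52 / 2 = 26
26 / 2 = 13
13 / 2 = 6
6 / 2 = 3
3 / 2 = 1
Reached 1 after 10 halvings

10


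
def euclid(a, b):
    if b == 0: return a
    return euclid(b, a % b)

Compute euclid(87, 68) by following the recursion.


euclid(87, 68) = euclid(68, 19)
euclid(68, 19) = euclid(19, 11)
euclid(19, 11) = euclid(11, 8)
euclid(11, 8) = euclid(8, 3)
euclid(8, 3) = euclid(3, 2)
euclid(3, 2) = euclid(2, 1)
euclid(2, 1) = euclid(1, 0)
euclid(1, 0) = 1  (base case)

1


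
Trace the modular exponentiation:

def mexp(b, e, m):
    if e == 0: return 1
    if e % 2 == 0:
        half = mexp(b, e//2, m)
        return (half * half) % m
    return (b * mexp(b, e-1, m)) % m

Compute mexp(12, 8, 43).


mexp(12, 8, 43): e is even, compute mexp(12, 4, 43)
  mexp(12, 4, 43): e is even, compute mexp(12, 2, 43)
    mexp(12, 2, 43): e is even, compute mexp(12, 1, 43)
      mexp(12, 1, 43): e is odd, compute mexp(12, 0, 43)
        mexp(12, 0, 43) = 1
      (12 * 1) % 43 = 12
    half=12, (12*12) % 43 = 15
  half=15, (15*15) % 43 = 10
half=10, (10*10) % 43 = 14

14


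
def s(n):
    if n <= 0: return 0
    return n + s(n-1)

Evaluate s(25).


s(25)
= 25 + 24 + 23 + 22 + 21 + 20 + 19 + 18 + 17 + 16 + 15 + 14 + 13 + 12 + 11 + 10 + 9 + 8 + 7 + 6 + 5 + 4 + 3 + 2 + 1 + s(0)
= 25 + 24 + 23 + 22 + 21 + 20 + 19 + 18 + 17 + 16 + 15 + 14 + 13 + 12 + 11 + 10 + 9 + 8 + 7 + 6 + 5 + 4 + 3 + 2 + 1 + 0
= 325

325


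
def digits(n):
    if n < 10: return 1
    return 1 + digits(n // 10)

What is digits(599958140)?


digits(599958140) = 1 + digits(59995814)
digits(59995814) = 1 + digits(5999581)
digits(5999581) = 1 + digits(599958)
digits(599958) = 1 + digits(59995)
digits(59995) = 1 + digits(5999)
digits(5999) = 1 + digits(599)
digits(599) = 1 + digits(59)
digits(59) = 1 + digits(5)
digits(5) = 1  (base case: 5 < 10)
Unwinding: 1 + 1 + 1 + 1 + 1 + 1 + 1 + 1 + 1 = 9

9


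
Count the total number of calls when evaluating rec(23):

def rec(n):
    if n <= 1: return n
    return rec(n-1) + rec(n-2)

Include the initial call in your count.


Let C(n) = total calls for rec(n)
C(0) = 1, C(1) = 1
C(2) = 1 + C(1) + C(0) = 1 + 1 + 1 = 3
C(3) = 1 + C(2) + C(1) = 1 + 3 + 1 = 5
C(4) = 1 + C(3) + C(2) = 1 + 5 + 3 = 9
C(5) = 1 + C(4) + C(3) = 1 + 9 + 5 = 15
C(6) = 1 + C(5) + C(4) = 1 + 15 + 9 = 25
C(7) = 1 + C(6) + C(5) = 1 + 25 + 15 = 41
C(8) = 1 + C(7) + C(6) = 1 + 41 + 25 = 67
C(9) = 1 + C(8) + C(7) = 1 + 67 + 41 = 109
C(10) = 1 + C(9) + C(8) = 1 + 109 + 67 = 177
C(11) = 1 + C(10) + C(9) = 1 + 177 + 109 = 287
C(12) = 1 + C(11) + C(10) = 1 + 287 + 177 = 465
C(13) = 1 + C(12) + C(11) = 1 + 465 + 287 = 753
C(14) = 1 + C(13) + C(12) = 1 + 753 + 465 = 1219
C(15) = 1 + C(14) + C(13) = 1 + 1219 + 753 = 1973
C(16) = 1 + C(15) + C(14) = 1 + 1973 + 1219 = 3193
C(17) = 1 + C(16) + C(15) = 1 + 3193 + 1973 = 5167
C(18) = 1 + C(17) + C(16) = 1 + 5167 + 3193 = 8361
C(19) = 1 + C(18) + C(17) = 1 + 8361 + 5167 = 13529
C(20) = 1 + C(19) + C(18) = 1 + 13529 + 8361 = 21891
C(21) = 1 + C(20) + C(19) = 1 + 21891 + 13529 = 35421
C(22) = 1 + C(21) + C(20) = 1 + 35421 + 21891 = 57313
C(23) = 1 + C(22) + C(21) = 1 + 57313 + 35421 = 92735

92735


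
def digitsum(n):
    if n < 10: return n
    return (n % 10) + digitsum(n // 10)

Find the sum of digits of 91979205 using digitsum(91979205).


digitsum(91979205) = 5 + digitsum(9197920)
digitsum(9197920) = 0 + digitsum(919792)
digitsum(919792) = 2 + digitsum(91979)
digitsum(91979) = 9 + digitsum(9197)
digitsum(9197) = 7 + digitsum(919)
digitsum(919) = 9 + digitsum(91)
digitsum(91) = 1 + digitsum(9)
digitsum(9) = 9  (base case)
Total: 5 + 0 + 2 + 9 + 7 + 9 + 1 + 9 = 42

42


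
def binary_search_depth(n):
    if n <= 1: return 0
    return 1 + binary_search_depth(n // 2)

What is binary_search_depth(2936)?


2936 / 2 = 1468
1468 / 2 = 734
734 / 2 = 367
367 / 2 = 183
183 / 2 = 91
91 / 2 = 45
45 / 2 = 22
22 / 2 = 11
11 / 2 = 5
5 / 2 = 2
2 / 2 = 1
Reached 1 after 11 halvings

11


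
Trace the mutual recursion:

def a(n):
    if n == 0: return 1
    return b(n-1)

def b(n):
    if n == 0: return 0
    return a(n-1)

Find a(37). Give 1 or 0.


a(37) = b(36)
b(36) = a(35)
a(35) = b(34)
b(34) = a(33)
a(33) = b(32)
b(32) = a(31)
a(31) = b(30)
b(30) = a(29)
a(29) = b(28)
b(28) = a(27)
a(27) = b(26)
b(26) = a(25)
a(25) = b(24)
b(24) = a(23)
a(23) = b(22)
b(22) = a(21)
a(21) = b(20)
b(20) = a(19)
a(19) = b(18)
b(18) = a(17)
a(17) = b(16)
b(16) = a(15)
a(15) = b(14)
b(14) = a(13)
a(13) = b(12)
b(12) = a(11)
a(11) = b(10)
b(10) = a(9)
a(9) = b(8)
b(8) = a(7)
a(7) = b(6)
b(6) = a(5)
a(5) = b(4)
b(4) = a(3)
a(3) = b(2)
b(2) = a(1)
a(1) = b(0)
b(0) = 0  (base case)
Result: 0

0


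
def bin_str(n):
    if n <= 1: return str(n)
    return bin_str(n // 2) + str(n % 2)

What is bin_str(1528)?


bin_str(1528) = bin_str(764) + '0'
bin_str(764) = bin_str(382) + '0'
bin_str(382) = bin_str(191) + '0'
bin_str(191) = bin_str(95) + '1'
bin_str(95) = bin_str(47) + '1'
bin_str(47) = bin_str(23) + '1'
bin_str(23) = bin_str(11) + '1'
bin_str(11) = bin_str(5) + '1'
bin_str(5) = bin_str(2) + '1'
bin_str(2) = bin_str(1) + '0'
bin_str(1) = '1'  (base case)
Concatenating: '1' + '0' + '1' + '1' + '1' + '1' + '1' + '1' + '0' + '0' + '0' = '10111111000'

10111111000


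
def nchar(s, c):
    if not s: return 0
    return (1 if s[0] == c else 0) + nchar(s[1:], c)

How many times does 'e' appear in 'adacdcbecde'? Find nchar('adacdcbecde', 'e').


s[0]='a' != 'e' -> 0
s[0]='d' != 'e' -> 0
s[0]='a' != 'e' -> 0
s[0]='c' != 'e' -> 0
s[0]='d' != 'e' -> 0
s[0]='c' != 'e' -> 0
s[0]='b' != 'e' -> 0
s[0]='e' == 'e' -> 1
s[0]='c' != 'e' -> 0
s[0]='d' != 'e' -> 0
s[0]='e' == 'e' -> 1
Sum: 0 + 0 + 0 + 0 + 0 + 0 + 0 + 1 + 0 + 0 + 1 = 2

2


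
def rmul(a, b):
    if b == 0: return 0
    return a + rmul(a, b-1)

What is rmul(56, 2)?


rmul(56, 2) = 56 + rmul(56, 1)
rmul(56, 1) = 56 + rmul(56, 0)
rmul(56, 0) = 0  (base case)
Total: 56 + 56 + 0 = 112

112


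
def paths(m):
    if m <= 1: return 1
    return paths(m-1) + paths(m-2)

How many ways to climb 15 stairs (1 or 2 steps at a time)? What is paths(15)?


Building up from base cases:
paths(0) = 1
paths(1) = 1
paths(2) = paths(1) + paths(0) = 1 + 1 = 2
paths(3) = paths(2) + paths(1) = 2 + 1 = 3
paths(4) = paths(3) + paths(2) = 3 + 2 = 5
paths(5) = paths(4) + paths(3) = 5 + 3 = 8
paths(6) = paths(5) + paths(4) = 8 + 5 = 13
paths(7) = paths(6) + paths(5) = 13 + 8 = 21
paths(8) = paths(7) + paths(6) = 21 + 13 = 34
paths(9) = paths(8) + paths(7) = 34 + 21 = 55
paths(10) = paths(9) + paths(8) = 55 + 34 = 89
paths(11) = paths(10) + paths(9) = 89 + 55 = 144
paths(12) = paths(11) + paths(10) = 144 + 89 = 233
paths(13) = paths(12) + paths(11) = 233 + 144 = 377
paths(14) = paths(13) + paths(12) = 377 + 233 = 610
paths(15) = paths(14) + paths(13) = 610 + 377 = 987

987


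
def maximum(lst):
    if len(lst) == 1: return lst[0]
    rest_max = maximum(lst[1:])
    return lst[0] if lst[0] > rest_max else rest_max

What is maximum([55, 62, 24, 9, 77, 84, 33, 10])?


maximum([55, 62, 24, 9, 77, 84, 33, 10]): compare 55 with maximum([62, 24, 9, 77, 84, 33, 10])
maximum([62, 24, 9, 77, 84, 33, 10]): compare 62 with maximum([24, 9, 77, 84, 33, 10])
maximum([24, 9, 77, 84, 33, 10]): compare 24 with maximum([9, 77, 84, 33, 10])
maximum([9, 77, 84, 33, 10]): compare 9 with maximum([77, 84, 33, 10])
maximum([77, 84, 33, 10]): compare 77 with maximum([84, 33, 10])
maximum([84, 33, 10]): compare 84 with maximum([33, 10])
maximum([33, 10]): compare 33 with maximum([10])
maximum([10]) = 10  (base case)
Compare 33 with 10 -> 33
Compare 84 with 33 -> 84
Compare 77 with 84 -> 84
Compare 9 with 84 -> 84
Compare 24 with 84 -> 84
Compare 62 with 84 -> 84
Compare 55 with 84 -> 84

84


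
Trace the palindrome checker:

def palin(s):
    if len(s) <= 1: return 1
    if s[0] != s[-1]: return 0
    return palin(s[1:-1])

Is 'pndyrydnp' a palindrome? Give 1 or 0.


palin('pndyrydnp'): s[0]='p' == s[-1]='p' -> check palin('ndyrydn')
palin('ndyrydn'): s[0]='n' == s[-1]='n' -> check palin('dyryd')
palin('dyryd'): s[0]='d' == s[-1]='d' -> check palin('yry')
palin('yry'): s[0]='y' == s[-1]='y' -> check palin('r')
palin('r'): len <= 1 -> return 1  (base case)
Result: 1 (palindrome)

1


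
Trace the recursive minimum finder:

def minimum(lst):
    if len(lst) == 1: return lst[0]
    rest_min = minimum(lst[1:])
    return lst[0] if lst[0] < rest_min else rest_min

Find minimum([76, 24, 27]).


minimum([76, 24, 27]): compare 76 with minimum([24, 27])
minimum([24, 27]): compare 24 with minimum([27])
minimum([27]) = 27  (base case)
Compare 24 with 27 -> 24
Compare 76 with 24 -> 24

24


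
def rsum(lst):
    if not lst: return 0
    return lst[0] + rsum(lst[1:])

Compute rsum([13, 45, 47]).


rsum([13, 45, 47]) = 13 + rsum([45, 47])
rsum([45, 47]) = 45 + rsum([47])
rsum([47]) = 47 + rsum([])
rsum([]) = 0  (base case)
Total: 13 + 45 + 47 + 0 = 105

105


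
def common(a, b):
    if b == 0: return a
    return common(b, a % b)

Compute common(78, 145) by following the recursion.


common(78, 145) = common(145, 78)
common(145, 78) = common(78, 67)
common(78, 67) = common(67, 11)
common(67, 11) = common(11, 1)
common(11, 1) = common(1, 0)
common(1, 0) = 1  (base case)

1


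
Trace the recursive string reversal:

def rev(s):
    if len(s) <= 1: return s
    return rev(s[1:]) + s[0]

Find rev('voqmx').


rev('voqmx') = rev('oqmx') + 'v'
rev('oqmx') = rev('qmx') + 'o'
rev('qmx') = rev('mx') + 'q'
rev('mx') = rev('x') + 'm'
rev('x') = 'x'  (base case)
Concatenating: 'x' + 'm' + 'q' + 'o' + 'v' = 'xmqov'

xmqov


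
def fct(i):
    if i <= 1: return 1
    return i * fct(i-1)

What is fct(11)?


fct(11)
= 11 * fct(10)
= 11 * 10 * fct(9)
= 11 * 10 * 9 * fct(8)
= 11 * 10 * 9 * 8 * fct(7)
= 11 * 10 * 9 * 8 * 7 * fct(6)
= 11 * 10 * 9 * 8 * 7 * 6 * fct(5)
= 11 * 10 * 9 * 8 * 7 * 6 * 5 * fct(4)
= 11 * 10 * 9 * 8 * 7 * 6 * 5 * 4 * fct(3)
= 11 * 10 * 9 * 8 * 7 * 6 * 5 * 4 * 3 * fct(2)
= 11 * 10 * 9 * 8 * 7 * 6 * 5 * 4 * 3 * 2 * fct(1)
= 11 * 10 * 9 * 8 * 7 * 6 * 5 * 4 * 3 * 2 * 1
= 39916800

39916800


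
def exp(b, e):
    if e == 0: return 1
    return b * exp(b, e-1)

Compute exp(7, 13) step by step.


exp(7, 13)
= 7 * exp(7, 12)
= 7 * 7 * exp(7, 11)
= 7 * 7 * 7 * exp(7, 10)
= 7 * 7 * 7 * 7 * exp(7, 9)
= 7 * 7 * 7 * 7 * 7 * exp(7, 8)
= 7 * 7 * 7 * 7 * 7 * 7 * exp(7, 7)
= 7 * 7 * 7 * 7 * 7 * 7 * 7 * exp(7, 6)
= 7 * 7 * 7 * 7 * 7 * 7 * 7 * 7 * exp(7, 5)
= 7 * 7 * 7 * 7 * 7 * 7 * 7 * 7 * 7 * exp(7, 4)
= 7 * 7 * 7 * 7 * 7 * 7 * 7 * 7 * 7 * 7 * exp(7, 3)
= 7 * 7 * 7 * 7 * 7 * 7 * 7 * 7 * 7 * 7 * 7 * exp(7, 2)
= 7 * 7 * 7 * 7 * 7 * 7 * 7 * 7 * 7 * 7 * 7 * 7 * exp(7, 1)
= 7 * 7 * 7 * 7 * 7 * 7 * 7 * 7 * 7 * 7 * 7 * 7 * 7 * exp(7, 0)
= 7 * 7 * 7 * 7 * 7 * 7 * 7 * 7 * 7 * 7 * 7 * 7 * 7 * 1
= 96889010407

96889010407


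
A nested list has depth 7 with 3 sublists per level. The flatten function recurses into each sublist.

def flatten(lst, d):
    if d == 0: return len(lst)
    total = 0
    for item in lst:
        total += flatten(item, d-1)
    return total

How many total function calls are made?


At depth 0 (root): 1 call
At depth 1: each of 1 parents calls flatten on 3 children = 3 calls
At depth 2: each of 3 parents calls flatten on 3 children = 9 calls
At depth 3: each of 9 parents calls flatten on 3 children = 27 calls
At depth 4: each of 27 parents calls flatten on 3 children = 81 calls
At depth 5: each of 81 parents calls flatten on 3 children = 243 calls
At depth 6: each of 243 parents calls flatten on 3 children = 729 calls
At depth 7: each of 729 parents calls flatten on 3 children = 2187 calls
Total: 1 + 3 + 9 + 27 + 81 + 243 + 729 + 2187 = 3280

3280


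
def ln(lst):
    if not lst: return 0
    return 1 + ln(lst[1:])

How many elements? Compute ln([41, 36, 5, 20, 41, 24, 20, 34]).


ln([41, 36, 5, 20, 41, 24, 20, 34]) = 1 + ln([36, 5, 20, 41, 24, 20, 34])
ln([36, 5, 20, 41, 24, 20, 34]) = 1 + ln([5, 20, 41, 24, 20, 34])
ln([5, 20, 41, 24, 20, 34]) = 1 + ln([20, 41, 24, 20, 34])
ln([20, 41, 24, 20, 34]) = 1 + ln([41, 24, 20, 34])
ln([41, 24, 20, 34]) = 1 + ln([24, 20, 34])
ln([24, 20, 34]) = 1 + ln([20, 34])
ln([20, 34]) = 1 + ln([34])
ln([34]) = 1 + ln([])
ln([]) = 0  (base case)
Unwinding: 1 + 1 + 1 + 1 + 1 + 1 + 1 + 1 + 0 = 8

8


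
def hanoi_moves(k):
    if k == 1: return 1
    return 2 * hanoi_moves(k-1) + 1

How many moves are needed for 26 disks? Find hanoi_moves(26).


hanoi_moves(26) = 2 * hanoi_moves(25) + 1
hanoi_moves(25) = 2 * hanoi_moves(24) + 1
hanoi_moves(24) = 2 * hanoi_moves(23) + 1
hanoi_moves(23) = 2 * hanoi_moves(22) + 1
hanoi_moves(22) = 2 * hanoi_moves(21) + 1
hanoi_moves(21) = 2 * hanoi_moves(20) + 1
hanoi_moves(20) = 2 * hanoi_moves(19) + 1
hanoi_moves(19) = 2 * hanoi_moves(18) + 1
hanoi_moves(18) = 2 * hanoi_moves(17) + 1
hanoi_moves(17) = 2 * hanoi_moves(16) + 1
hanoi_moves(16) = 2 * hanoi_moves(15) + 1
hanoi_moves(15) = 2 * hanoi_moves(14) + 1
hanoi_moves(14) = 2 * hanoi_moves(13) + 1
hanoi_moves(13) = 2 * hanoi_moves(12) + 1
hanoi_moves(12) = 2 * hanoi_moves(11) + 1
hanoi_moves(11) = 2 * hanoi_moves(10) + 1
hanoi_moves(10) = 2 * hanoi_moves(9) + 1
hanoi_moves(9) = 2 * hanoi_moves(8) + 1
hanoi_moves(8) = 2 * hanoi_moves(7) + 1
hanoi_moves(7) = 2 * hanoi_moves(6) + 1
hanoi_moves(6) = 2 * hanoi_moves(5) + 1
hanoi_moves(5) = 2 * hanoi_moves(4) + 1
hanoi_moves(4) = 2 * hanoi_moves(3) + 1
hanoi_moves(3) = 2 * hanoi_moves(2) + 1
hanoi_moves(2) = 2 * hanoi_moves(1) + 1
hanoi_moves(1) = 1  (base case)
hanoi_moves(2) = 2 * 1 + 1 = 3
hanoi_moves(3) = 2 * 3 + 1 = 7
hanoi_moves(4) = 2 * 7 + 1 = 15
hanoi_moves(5) = 2 * 15 + 1 = 31
hanoi_moves(6) = 2 * 31 + 1 = 63
hanoi_moves(7) = 2 * 63 + 1 = 127
hanoi_moves(8) = 2 * 127 + 1 = 255
hanoi_moves(9) = 2 * 255 + 1 = 511
hanoi_moves(10) = 2 * 511 + 1 = 1023
hanoi_moves(11) = 2 * 1023 + 1 = 2047
hanoi_moves(12) = 2 * 2047 + 1 = 4095
hanoi_moves(13) = 2 * 4095 + 1 = 8191
hanoi_moves(14) = 2 * 8191 + 1 = 16383
hanoi_moves(15) = 2 * 16383 + 1 = 32767
hanoi_moves(16) = 2 * 32767 + 1 = 65535
hanoi_moves(17) = 2 * 65535 + 1 = 131071
hanoi_moves(18) = 2 * 131071 + 1 = 262143
hanoi_moves(19) = 2 * 262143 + 1 = 524287
hanoi_moves(20) = 2 * 524287 + 1 = 1048575
hanoi_moves(21) = 2 * 1048575 + 1 = 2097151
hanoi_moves(22) = 2 * 2097151 + 1 = 4194303
hanoi_moves(23) = 2 * 4194303 + 1 = 8388607
hanoi_moves(24) = 2 * 8388607 + 1 = 16777215
hanoi_moves(25) = 2 * 16777215 + 1 = 33554431
hanoi_moves(26) = 2 * 33554431 + 1 = 67108863

67108863


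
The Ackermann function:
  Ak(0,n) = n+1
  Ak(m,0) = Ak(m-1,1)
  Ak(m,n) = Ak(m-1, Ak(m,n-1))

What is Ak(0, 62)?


Ak(0, 62) = 63
Result: Ak(0, 62) = 63

63


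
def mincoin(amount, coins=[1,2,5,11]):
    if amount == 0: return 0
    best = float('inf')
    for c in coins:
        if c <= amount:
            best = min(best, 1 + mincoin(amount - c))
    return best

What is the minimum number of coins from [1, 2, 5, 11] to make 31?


Building up with DP:
mincoin(0) = 0
mincoin(1) = min(1+mincoin(0)=1+0=1) = 1
mincoin(2) = min(1+mincoin(1)=1+1=2, 1+mincoin(0)=1+0=1) = 1
mincoin(3) = min(1+mincoin(2)=1+1=2, 1+mincoin(1)=1+1=2) = 2
mincoin(4) = min(1+mincoin(3)=1+2=3, 1+mincoin(2)=1+1=2) = 2
mincoin(5) = min(1+mincoin(4)=1+2=3, 1+mincoin(3)=1+2=3, 1+mincoin(0)=1+0=1) = 1
mincoin(6) = min(1+mincoin(5)=1+1=2, 1+mincoin(4)=1+2=3, 1+mincoin(1)=1+1=2) = 2
mincoin(7) = min(1+mincoin(6)=1+2=3, 1+mincoin(5)=1+1=2, 1+mincoin(2)=1+1=2) = 2
mincoin(8) = min(1+mincoin(7)=1+2=3, 1+mincoin(6)=1+2=3, 1+mincoin(3)=1+2=3) = 3
mincoin(9) = min(1+mincoin(8)=1+3=4, 1+mincoin(7)=1+2=3, 1+mincoin(4)=1+2=3) = 3
mincoin(10) = min(1+mincoin(9)=1+3=4, 1+mincoin(8)=1+3=4, 1+mincoin(5)=1+1=2) = 2
mincoin(11) = min(1+mincoin(10)=1+2=3, 1+mincoin(9)=1+3=4, 1+mincoin(6)=1+2=3, 1+mincoin(0)=1+0=1) = 1
mincoin(12) = min(1+mincoin(11)=1+1=2, 1+mincoin(10)=1+2=3, 1+mincoin(7)=1+2=3, 1+mincoin(1)=1+1=2) = 2
mincoin(13) = min(1+mincoin(12)=1+2=3, 1+mincoin(11)=1+1=2, 1+mincoin(8)=1+3=4, 1+mincoin(2)=1+1=2) = 2
mincoin(14) = min(1+mincoin(13)=1+2=3, 1+mincoin(12)=1+2=3, 1+mincoin(9)=1+3=4, 1+mincoin(3)=1+2=3) = 3
mincoin(15) = min(1+mincoin(14)=1+3=4, 1+mincoin(13)=1+2=3, 1+mincoin(10)=1+2=3, 1+mincoin(4)=1+2=3) = 3
mincoin(16) = min(1+mincoin(15)=1+3=4, 1+mincoin(14)=1+3=4, 1+mincoin(11)=1+1=2, 1+mincoin(5)=1+1=2) = 2
mincoin(17) = min(1+mincoin(16)=1+2=3, 1+mincoin(15)=1+3=4, 1+mincoin(12)=1+2=3, 1+mincoin(6)=1+2=3) = 3
mincoin(18) = min(1+mincoin(17)=1+3=4, 1+mincoin(16)=1+2=3, 1+mincoin(13)=1+2=3, 1+mincoin(7)=1+2=3) = 3
mincoin(19) = min(1+mincoin(18)=1+3=4, 1+mincoin(17)=1+3=4, 1+mincoin(14)=1+3=4, 1+mincoin(8)=1+3=4) = 4
mincoin(20) = min(1+mincoin(19)=1+4=5, 1+mincoin(18)=1+3=4, 1+mincoin(15)=1+3=4, 1+mincoin(9)=1+3=4) = 4
mincoin(21) = min(1+mincoin(20)=1+4=5, 1+mincoin(19)=1+4=5, 1+mincoin(16)=1+2=3, 1+mincoin(10)=1+2=3) = 3
mincoin(22) = min(1+mincoin(21)=1+3=4, 1+mincoin(20)=1+4=5, 1+mincoin(17)=1+3=4, 1+mincoin(11)=1+1=2) = 2
mincoin(23) = min(1+mincoin(22)=1+2=3, 1+mincoin(21)=1+3=4, 1+mincoin(18)=1+3=4, 1+mincoin(12)=1+2=3) = 3
mincoin(24) = min(1+mincoin(23)=1+3=4, 1+mincoin(22)=1+2=3, 1+mincoin(19)=1+4=5, 1+mincoin(13)=1+2=3) = 3
mincoin(25) = min(1+mincoin(24)=1+3=4, 1+mincoin(23)=1+3=4, 1+mincoin(20)=1+4=5, 1+mincoin(14)=1+3=4) = 4
mincoin(26) = min(1+mincoin(25)=1+4=5, 1+mincoin(24)=1+3=4, 1+mincoin(21)=1+3=4, 1+mincoin(15)=1+3=4) = 4
mincoin(27) = min(1+mincoin(26)=1+4=5, 1+mincoin(25)=1+4=5, 1+mincoin(22)=1+2=3, 1+mincoin(16)=1+2=3) = 3
mincoin(28) = min(1+mincoin(27)=1+3=4, 1+mincoin(26)=1+4=5, 1+mincoin(23)=1+3=4, 1+mincoin(17)=1+3=4) = 4
mincoin(29) = min(1+mincoin(28)=1+4=5, 1+mincoin(27)=1+3=4, 1+mincoin(24)=1+3=4, 1+mincoin(18)=1+3=4) = 4
mincoin(30) = min(1+mincoin(29)=1+4=5, 1+mincoin(28)=1+4=5, 1+mincoin(25)=1+4=5, 1+mincoin(19)=1+4=5) = 5
mincoin(31) = min(1+mincoin(30)=1+5=6, 1+mincoin(29)=1+4=5, 1+mincoin(26)=1+4=5, 1+mincoin(20)=1+4=5) = 5

5


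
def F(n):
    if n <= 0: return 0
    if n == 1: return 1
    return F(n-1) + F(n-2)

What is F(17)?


Computing F(17) bottom-up:
F(0) = 0
F(1) = 1
F(2) = F(1) + F(0) = 1 + 0 = 1
F(3) = F(2) + F(1) = 1 + 1 = 2
F(4) = F(3) + F(2) = 2 + 1 = 3
F(5) = F(4) + F(3) = 3 + 2 = 5
F(6) = F(5) + F(4) = 5 + 3 = 8
F(7) = F(6) + F(5) = 8 + 5 = 13
F(8) = F(7) + F(6) = 13 + 8 = 21
F(9) = F(8) + F(7) = 21 + 13 = 34
F(10) = F(9) + F(8) = 34 + 21 = 55
F(11) = F(10) + F(9) = 55 + 34 = 89
F(12) = F(11) + F(10) = 89 + 55 = 144
F(13) = F(12) + F(11) = 144 + 89 = 233
F(14) = F(13) + F(12) = 233 + 144 = 377
F(15) = F(14) + F(13) = 377 + 233 = 610
F(16) = F(15) + F(14) = 610 + 377 = 987
F(17) = F(16) + F(15) = 987 + 610 = 1597

1597


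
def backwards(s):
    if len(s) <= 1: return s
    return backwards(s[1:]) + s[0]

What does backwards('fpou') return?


backwards('fpou') = backwards('pou') + 'f'
backwards('pou') = backwards('ou') + 'p'
backwards('ou') = backwards('u') + 'o'
backwards('u') = 'u'  (base case)
Concatenating: 'u' + 'o' + 'p' + 'f' = 'uopf'

uopf


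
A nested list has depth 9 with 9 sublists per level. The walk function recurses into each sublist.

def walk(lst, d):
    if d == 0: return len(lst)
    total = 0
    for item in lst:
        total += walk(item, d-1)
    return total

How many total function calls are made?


At depth 0 (root): 1 call
At depth 1: each of 1 parents calls walk on 9 children = 9 calls
At depth 2: each of 9 parents calls walk on 9 children = 81 calls
At depth 3: each of 81 parents calls walk on 9 children = 729 calls
At depth 4: each of 729 parents calls walk on 9 children = 6561 calls
At depth 5: each of 6561 parents calls walk on 9 children = 59049 calls
At depth 6: each of 59049 parents calls walk on 9 children = 531441 calls
At depth 7: each of 531441 parents calls walk on 9 children = 4782969 calls
At depth 8: each of 4782969 parents calls walk on 9 children = 43046721 calls
At depth 9: each of 43046721 parents calls walk on 9 children = 387420489 calls
Total: 1 + 9 + 81 + 729 + 6561 + 59049 + 531441 + 4782969 + 43046721 + 387420489 = 435848050

435848050


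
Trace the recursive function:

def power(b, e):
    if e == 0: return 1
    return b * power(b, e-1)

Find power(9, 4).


power(9, 4)
= 9 * power(9, 3)
= 9 * 9 * power(9, 2)
= 9 * 9 * 9 * power(9, 1)
= 9 * 9 * 9 * 9 * power(9, 0)
= 9 * 9 * 9 * 9 * 1
= 6561

6561


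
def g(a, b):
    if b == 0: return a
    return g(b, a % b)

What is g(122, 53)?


g(122, 53) = g(53, 16)
g(53, 16) = g(16, 5)
g(16, 5) = g(5, 1)
g(5, 1) = g(1, 0)
g(1, 0) = 1  (base case)

1


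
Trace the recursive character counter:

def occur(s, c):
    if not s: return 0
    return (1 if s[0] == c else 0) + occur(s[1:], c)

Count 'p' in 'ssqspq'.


s[0]='s' != 'p' -> 0
s[0]='s' != 'p' -> 0
s[0]='q' != 'p' -> 0
s[0]='s' != 'p' -> 0
s[0]='p' == 'p' -> 1
s[0]='q' != 'p' -> 0
Sum: 0 + 0 + 0 + 0 + 1 + 0 = 1

1


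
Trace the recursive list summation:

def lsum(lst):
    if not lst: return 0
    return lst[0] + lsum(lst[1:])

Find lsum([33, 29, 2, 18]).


lsum([33, 29, 2, 18]) = 33 + lsum([29, 2, 18])
lsum([29, 2, 18]) = 29 + lsum([2, 18])
lsum([2, 18]) = 2 + lsum([18])
lsum([18]) = 18 + lsum([])
lsum([]) = 0  (base case)
Total: 33 + 29 + 2 + 18 + 0 = 82

82


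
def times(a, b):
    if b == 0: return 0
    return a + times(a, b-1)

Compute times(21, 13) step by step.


times(21, 13) = 21 + times(21, 12)
times(21, 12) = 21 + times(21, 11)
times(21, 11) = 21 + times(21, 10)
times(21, 10) = 21 + times(21, 9)
times(21, 9) = 21 + times(21, 8)
times(21, 8) = 21 + times(21, 7)
times(21, 7) = 21 + times(21, 6)
times(21, 6) = 21 + times(21, 5)
times(21, 5) = 21 + times(21, 4)
times(21, 4) = 21 + times(21, 3)
times(21, 3) = 21 + times(21, 2)
times(21, 2) = 21 + times(21, 1)
times(21, 1) = 21 + times(21, 0)
times(21, 0) = 0  (base case)
Total: 21 + 21 + 21 + 21 + 21 + 21 + 21 + 21 + 21 + 21 + 21 + 21 + 21 + 0 = 273

273


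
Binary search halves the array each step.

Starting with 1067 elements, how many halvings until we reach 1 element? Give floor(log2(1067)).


1067 / 2 = 533
533 / 2 = 266
266 / 2 = 133
133 / 2 = 66
66 / 2 = 33
33 / 2 = 16
16 / 2 = 8
8 / 2 = 4
4 / 2 = 2
2 / 2 = 1
Reached 1 after 10 halvings

10


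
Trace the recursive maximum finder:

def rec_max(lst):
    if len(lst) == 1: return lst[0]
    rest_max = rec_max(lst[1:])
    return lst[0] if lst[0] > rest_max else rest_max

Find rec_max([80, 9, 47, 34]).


rec_max([80, 9, 47, 34]): compare 80 with rec_max([9, 47, 34])
rec_max([9, 47, 34]): compare 9 with rec_max([47, 34])
rec_max([47, 34]): compare 47 with rec_max([34])
rec_max([34]) = 34  (base case)
Compare 47 with 34 -> 47
Compare 9 with 47 -> 47
Compare 80 with 47 -> 80

80


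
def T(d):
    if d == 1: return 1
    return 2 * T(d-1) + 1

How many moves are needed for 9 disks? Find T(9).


T(9) = 2 * T(8) + 1
T(8) = 2 * T(7) + 1
T(7) = 2 * T(6) + 1
T(6) = 2 * T(5) + 1
T(5) = 2 * T(4) + 1
T(4) = 2 * T(3) + 1
T(3) = 2 * T(2) + 1
T(2) = 2 * T(1) + 1
T(1) = 1  (base case)
T(2) = 2 * 1 + 1 = 3
T(3) = 2 * 3 + 1 = 7
T(4) = 2 * 7 + 1 = 15
T(5) = 2 * 15 + 1 = 31
T(6) = 2 * 31 + 1 = 63
T(7) = 2 * 63 + 1 = 127
T(8) = 2 * 127 + 1 = 255
T(9) = 2 * 255 + 1 = 511

511
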